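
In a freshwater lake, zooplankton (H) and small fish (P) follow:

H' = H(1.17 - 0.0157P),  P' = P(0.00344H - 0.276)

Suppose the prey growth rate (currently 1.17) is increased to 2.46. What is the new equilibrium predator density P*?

P* ≈ 157

At the interior fixed point, setting dH/dt = 0 with H > 0 fixes P* = (prey growth rate)/(HP coefficient) — independent of the other coefficients.
With the change, P* = 2.46/0.0157 = 157; it rises from 74.5.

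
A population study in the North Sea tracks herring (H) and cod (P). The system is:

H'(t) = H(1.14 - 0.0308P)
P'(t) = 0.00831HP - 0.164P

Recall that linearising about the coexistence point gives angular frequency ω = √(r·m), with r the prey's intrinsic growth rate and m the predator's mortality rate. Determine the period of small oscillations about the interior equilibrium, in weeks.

Here r = 1.14 and m = 0.164, so r·m = 0.187.
ω = √0.187 = 0.432 per week, hence T = 2π/ω ≈ 14.5 weeks.

T ≈ 14.5 weeks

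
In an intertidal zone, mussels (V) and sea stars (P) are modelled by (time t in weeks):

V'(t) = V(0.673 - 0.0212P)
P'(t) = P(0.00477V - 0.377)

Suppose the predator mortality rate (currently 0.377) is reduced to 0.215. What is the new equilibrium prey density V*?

V* ≈ 45.1

At the interior fixed point, setting dP/dt = 0 with P > 0 fixes V* = (predator death rate)/(VP coefficient) — independent of the other coefficients.
With the change, V* = 0.215/0.00477 = 45.1; it falls from 79.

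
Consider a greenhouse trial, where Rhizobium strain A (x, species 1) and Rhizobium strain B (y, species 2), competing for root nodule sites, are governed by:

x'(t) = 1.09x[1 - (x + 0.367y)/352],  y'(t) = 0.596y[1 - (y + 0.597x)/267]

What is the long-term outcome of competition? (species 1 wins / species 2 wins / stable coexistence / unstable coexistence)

stable coexistence

Compare the nullcline intercepts: K1/α12 = 352/0.367 = 959 > K2 = 267; K2/α21 = 267/0.597 = 447 > K1 = 352.
Since both inequalities hold, each species can invade when rare, so the interior equilibrium is stable.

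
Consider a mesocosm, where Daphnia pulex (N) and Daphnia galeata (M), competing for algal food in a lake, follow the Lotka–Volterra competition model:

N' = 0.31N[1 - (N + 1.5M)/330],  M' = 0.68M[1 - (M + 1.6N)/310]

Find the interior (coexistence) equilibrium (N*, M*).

Setting both brackets to zero gives the nullclines N + 1.5M = 330 and 1.6N + M = 310.
Substituting M = 310 - 1.6N into the first: N(1 - 1.5·1.6) = 330 - 1.5·310.
So N* = -135/-1.4 = 96.4, and then M* = 310 - 1.6·96.4 = 156.

N* ≈ 96.4, M* ≈ 156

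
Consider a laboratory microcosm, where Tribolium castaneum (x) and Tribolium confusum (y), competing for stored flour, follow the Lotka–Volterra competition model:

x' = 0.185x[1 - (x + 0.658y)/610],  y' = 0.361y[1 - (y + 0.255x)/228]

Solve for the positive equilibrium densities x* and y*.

x* ≈ 553, y* ≈ 87.1

Setting both brackets to zero gives the nullclines x + 0.658y = 610 and 0.255x + y = 228.
Substituting y = 228 - 0.255x into the first: x(1 - 0.658·0.255) = 610 - 0.658·228.
So x* = 460/0.832 = 553, and then y* = 228 - 0.255·553 = 87.1.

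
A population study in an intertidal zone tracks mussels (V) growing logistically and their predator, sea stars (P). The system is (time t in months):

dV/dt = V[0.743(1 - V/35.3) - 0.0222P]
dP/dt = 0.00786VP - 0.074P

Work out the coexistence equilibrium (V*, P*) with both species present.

From dP/dt = 0 with P > 0: 0.00786V* = 0.074, so V* = 9.41.
Substitute into dV/dt = 0: 0.743(1 - 9.41/35.3) = 0.0222P*.
The bracket is 0.733, giving P* = 0.545/0.0222 = 24.5.

V* ≈ 9.41, P* ≈ 24.5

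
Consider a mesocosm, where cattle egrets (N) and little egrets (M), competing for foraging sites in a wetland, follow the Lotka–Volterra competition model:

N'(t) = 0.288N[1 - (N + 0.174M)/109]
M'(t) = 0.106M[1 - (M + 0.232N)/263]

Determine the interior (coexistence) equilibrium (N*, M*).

Setting both brackets to zero gives the nullclines N + 0.174M = 109 and 0.232N + M = 263.
Substituting M = 263 - 0.232N into the first: N(1 - 0.174·0.232) = 109 - 0.174·263.
So N* = 63.2/0.96 = 65.9, and then M* = 263 - 0.232·65.9 = 248.

N* ≈ 65.9, M* ≈ 248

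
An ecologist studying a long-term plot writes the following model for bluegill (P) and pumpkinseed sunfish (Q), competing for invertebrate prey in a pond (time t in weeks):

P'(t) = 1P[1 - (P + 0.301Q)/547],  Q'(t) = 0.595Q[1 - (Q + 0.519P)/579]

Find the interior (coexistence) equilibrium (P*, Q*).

P* ≈ 442, Q* ≈ 350

Setting both brackets to zero gives the nullclines P + 0.301Q = 547 and 0.519P + Q = 579.
Substituting Q = 579 - 0.519P into the first: P(1 - 0.301·0.519) = 547 - 0.301·579.
So P* = 373/0.844 = 442, and then Q* = 579 - 0.519·442 = 350.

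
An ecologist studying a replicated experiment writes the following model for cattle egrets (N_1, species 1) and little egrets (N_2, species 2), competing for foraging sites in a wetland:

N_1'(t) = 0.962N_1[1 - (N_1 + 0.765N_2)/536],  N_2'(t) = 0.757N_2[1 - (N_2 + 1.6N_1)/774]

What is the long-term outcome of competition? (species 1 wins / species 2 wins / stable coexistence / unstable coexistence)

unstable coexistence (outcome depends on initial conditions)

Compare the nullcline intercepts: K1/α12 = 536/0.765 = 701 < K2 = 774; K2/α21 = 774/1.6 = 484 < K1 = 536.
Since both are reversed, neither can invade when rare; the interior point is a saddle.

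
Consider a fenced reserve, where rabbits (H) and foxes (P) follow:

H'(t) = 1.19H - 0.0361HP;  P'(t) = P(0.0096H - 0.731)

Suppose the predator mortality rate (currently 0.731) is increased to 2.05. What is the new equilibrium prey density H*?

At the interior fixed point, setting dP/dt = 0 with P > 0 fixes H* = (predator death rate)/(HP coefficient) — independent of the other coefficients.
With the change, H* = 2.05/0.0096 = 214; it rises from 76.1.

H* ≈ 214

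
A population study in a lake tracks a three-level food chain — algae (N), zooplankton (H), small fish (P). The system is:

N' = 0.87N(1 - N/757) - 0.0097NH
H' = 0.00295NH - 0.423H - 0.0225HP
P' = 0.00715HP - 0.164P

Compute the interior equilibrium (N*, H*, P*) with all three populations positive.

N* ≈ 563, H* ≈ 22.9, P* ≈ 55.1

From dP/dt = 0: 0.00715H* = 0.164, so H* = 22.9.
From dN/dt = 0: 0.87(1 - N*/757) = 0.0097·22.9, giving N* = 757·(1 - 0.256) = 563.
From dH/dt = 0: 0.00295·563 - 0.423 = 0.0225P*, so P* = 1.24/0.0225 = 55.1.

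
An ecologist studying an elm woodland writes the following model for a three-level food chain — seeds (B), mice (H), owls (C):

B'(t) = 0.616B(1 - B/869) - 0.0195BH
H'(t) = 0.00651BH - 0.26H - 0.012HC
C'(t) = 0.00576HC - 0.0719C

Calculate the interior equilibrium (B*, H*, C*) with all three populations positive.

From dC/dt = 0: 0.00576H* = 0.0719, so H* = 12.5.
From dB/dt = 0: 0.616(1 - B*/869) = 0.0195·12.5, giving B* = 869·(1 - 0.395) = 526.
From dH/dt = 0: 0.00651·526 - 0.26 = 0.012C*, so C* = 3.16/0.012 = 263.

B* ≈ 526, H* ≈ 12.5, C* ≈ 263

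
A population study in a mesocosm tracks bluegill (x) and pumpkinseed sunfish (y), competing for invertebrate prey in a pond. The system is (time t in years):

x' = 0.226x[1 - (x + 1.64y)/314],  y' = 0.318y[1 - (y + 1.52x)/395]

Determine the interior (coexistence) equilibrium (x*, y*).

Setting both brackets to zero gives the nullclines x + 1.64y = 314 and 1.52x + y = 395.
Substituting y = 395 - 1.52x into the first: x(1 - 1.64·1.52) = 314 - 1.64·395.
So x* = -334/-1.49 = 224, and then y* = 395 - 1.52·224 = 55.1.

x* ≈ 224, y* ≈ 55.1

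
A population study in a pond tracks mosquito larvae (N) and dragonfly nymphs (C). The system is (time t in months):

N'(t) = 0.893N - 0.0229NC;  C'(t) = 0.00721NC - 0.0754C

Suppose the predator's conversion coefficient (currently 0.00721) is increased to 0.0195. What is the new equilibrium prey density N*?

At the interior fixed point, setting dC/dt = 0 with C > 0 fixes N* = (predator death rate)/(NC coefficient) — independent of the other coefficients.
With the change, N* = 0.0754/0.0195 = 3.87; it falls from 10.5.

N* ≈ 3.87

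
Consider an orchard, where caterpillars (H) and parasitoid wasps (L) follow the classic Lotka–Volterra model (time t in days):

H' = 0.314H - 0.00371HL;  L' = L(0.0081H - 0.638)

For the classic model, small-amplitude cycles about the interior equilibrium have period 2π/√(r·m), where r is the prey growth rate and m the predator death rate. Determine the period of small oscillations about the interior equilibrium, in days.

T ≈ 14 days

Here r = 0.314 and m = 0.638, so r·m = 0.2.
ω = √0.2 = 0.448 per day, hence T = 2π/ω ≈ 14 days.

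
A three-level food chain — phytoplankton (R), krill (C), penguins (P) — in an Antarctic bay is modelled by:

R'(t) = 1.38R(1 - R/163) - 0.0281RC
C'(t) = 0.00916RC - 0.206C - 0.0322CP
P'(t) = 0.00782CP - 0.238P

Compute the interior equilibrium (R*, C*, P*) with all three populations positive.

From dP/dt = 0: 0.00782C* = 0.238, so C* = 30.4.
From dR/dt = 0: 1.38(1 - R*/163) = 0.0281·30.4, giving R* = 163·(1 - 0.62) = 62.
From dC/dt = 0: 0.00916·62 - 0.206 = 0.0322P*, so P* = 0.362/0.0322 = 11.2.

R* ≈ 62, C* ≈ 30.4, P* ≈ 11.2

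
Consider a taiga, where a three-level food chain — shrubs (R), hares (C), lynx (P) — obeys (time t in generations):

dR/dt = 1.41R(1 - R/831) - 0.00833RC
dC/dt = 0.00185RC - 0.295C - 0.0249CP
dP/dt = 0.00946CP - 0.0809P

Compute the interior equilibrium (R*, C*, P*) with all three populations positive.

R* ≈ 789, C* ≈ 8.55, P* ≈ 46.8

From dP/dt = 0: 0.00946C* = 0.0809, so C* = 8.55.
From dR/dt = 0: 1.41(1 - R*/831) = 0.00833·8.55, giving R* = 831·(1 - 0.0505) = 789.
From dC/dt = 0: 0.00185·789 - 0.295 = 0.0249P*, so P* = 1.16/0.0249 = 46.8.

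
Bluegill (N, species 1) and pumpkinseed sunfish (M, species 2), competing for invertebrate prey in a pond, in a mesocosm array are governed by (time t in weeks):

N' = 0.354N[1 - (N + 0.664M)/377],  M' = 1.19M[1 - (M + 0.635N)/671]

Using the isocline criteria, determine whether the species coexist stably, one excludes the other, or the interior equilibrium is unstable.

species 2 excludes species 1

Compare the nullcline intercepts: K1/α12 = 377/0.664 = 568 < K2 = 671; K2/α21 = 671/0.635 = 1060 > K1 = 377.
Since the inequalities point opposite ways, species 2 can invade but species 1 cannot.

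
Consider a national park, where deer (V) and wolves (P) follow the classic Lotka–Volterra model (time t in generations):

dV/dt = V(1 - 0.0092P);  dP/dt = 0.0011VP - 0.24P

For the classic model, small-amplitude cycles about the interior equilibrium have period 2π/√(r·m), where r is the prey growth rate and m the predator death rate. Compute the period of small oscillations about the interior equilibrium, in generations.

Here r = 1 and m = 0.24, so r·m = 0.24.
ω = √0.24 = 0.49 per generation, hence T = 2π/ω ≈ 12.8 generations.

T ≈ 12.8 generations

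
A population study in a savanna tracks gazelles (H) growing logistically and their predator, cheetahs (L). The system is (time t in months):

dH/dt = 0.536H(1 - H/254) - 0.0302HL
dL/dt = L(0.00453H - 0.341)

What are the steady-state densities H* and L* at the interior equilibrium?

H* ≈ 75.3, L* ≈ 12.5

From dL/dt = 0 with L > 0: 0.00453H* = 0.341, so H* = 75.3.
Substitute into dH/dt = 0: 0.536(1 - 75.3/254) = 0.0302L*.
The bracket is 0.704, giving L* = 0.377/0.0302 = 12.5.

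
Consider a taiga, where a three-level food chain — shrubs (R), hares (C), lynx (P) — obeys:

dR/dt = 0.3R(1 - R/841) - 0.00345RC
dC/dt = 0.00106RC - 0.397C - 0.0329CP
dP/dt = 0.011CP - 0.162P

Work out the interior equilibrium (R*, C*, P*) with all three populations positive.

R* ≈ 699, C* ≈ 14.7, P* ≈ 10.4

From dP/dt = 0: 0.011C* = 0.162, so C* = 14.7.
From dR/dt = 0: 0.3(1 - R*/841) = 0.00345·14.7, giving R* = 841·(1 - 0.169) = 699.
From dC/dt = 0: 0.00106·699 - 0.397 = 0.0329P*, so P* = 0.343/0.0329 = 10.4.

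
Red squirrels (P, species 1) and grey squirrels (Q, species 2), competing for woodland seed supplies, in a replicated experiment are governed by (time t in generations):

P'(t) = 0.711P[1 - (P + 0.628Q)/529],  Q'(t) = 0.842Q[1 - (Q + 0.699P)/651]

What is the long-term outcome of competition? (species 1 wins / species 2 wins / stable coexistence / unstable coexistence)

stable coexistence

Compare the nullcline intercepts: K1/α12 = 529/0.628 = 842 > K2 = 651; K2/α21 = 651/0.699 = 931 > K1 = 529.
Since both inequalities hold, each species can invade when rare, so the interior equilibrium is stable.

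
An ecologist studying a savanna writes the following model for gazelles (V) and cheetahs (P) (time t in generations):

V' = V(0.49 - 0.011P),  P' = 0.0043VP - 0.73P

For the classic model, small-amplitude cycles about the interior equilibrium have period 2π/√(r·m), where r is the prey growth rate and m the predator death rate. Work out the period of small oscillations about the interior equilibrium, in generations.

T ≈ 10.5 generations

Here r = 0.49 and m = 0.73, so r·m = 0.358.
ω = √0.358 = 0.598 per generation, hence T = 2π/ω ≈ 10.5 generations.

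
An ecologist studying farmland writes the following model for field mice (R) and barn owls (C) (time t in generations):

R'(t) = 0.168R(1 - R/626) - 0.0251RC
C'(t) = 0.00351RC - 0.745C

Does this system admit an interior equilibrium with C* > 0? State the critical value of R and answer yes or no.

The predator equation gives dC/dt > 0 only when R > 0.745/0.00351 = 212.
Without the predator, R → K = 626. Since 626 > 212, the predator can invade and persist.

Threshold R = 212; K > 212, so yes, the predator persists.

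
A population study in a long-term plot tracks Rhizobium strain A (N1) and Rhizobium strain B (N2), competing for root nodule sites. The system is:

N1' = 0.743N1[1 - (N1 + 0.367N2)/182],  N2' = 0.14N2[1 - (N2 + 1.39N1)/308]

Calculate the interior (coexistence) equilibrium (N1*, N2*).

Setting both brackets to zero gives the nullclines N1 + 0.367N2 = 182 and 1.39N1 + N2 = 308.
Substituting N2 = 308 - 1.39N1 into the first: N1(1 - 0.367·1.39) = 182 - 0.367·308.
So N1* = 69/0.49 = 141, and then N2* = 308 - 1.39·141 = 112.

N1* ≈ 141, N2* ≈ 112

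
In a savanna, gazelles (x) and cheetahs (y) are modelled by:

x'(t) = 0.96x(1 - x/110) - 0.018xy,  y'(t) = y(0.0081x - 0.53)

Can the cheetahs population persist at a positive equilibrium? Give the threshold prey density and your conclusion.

The predator equation gives dy/dt > 0 only when x > 0.53/0.0081 = 65.4.
Without the predator, x → K = 110. Since 110 > 65.4, the predator can invade and persist.

Threshold x = 65.4; K > 65.4, so yes, the predator persists.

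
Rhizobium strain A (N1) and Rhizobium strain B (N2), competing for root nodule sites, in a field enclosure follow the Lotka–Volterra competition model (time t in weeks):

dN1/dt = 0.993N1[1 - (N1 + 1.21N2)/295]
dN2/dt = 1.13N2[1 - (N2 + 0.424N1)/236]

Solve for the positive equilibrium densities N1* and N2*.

Setting both brackets to zero gives the nullclines N1 + 1.21N2 = 295 and 0.424N1 + N2 = 236.
Substituting N2 = 236 - 0.424N1 into the first: N1(1 - 1.21·0.424) = 295 - 1.21·236.
So N1* = 9.44/0.487 = 19.4, and then N2* = 236 - 0.424·19.4 = 228.

N1* ≈ 19.4, N2* ≈ 228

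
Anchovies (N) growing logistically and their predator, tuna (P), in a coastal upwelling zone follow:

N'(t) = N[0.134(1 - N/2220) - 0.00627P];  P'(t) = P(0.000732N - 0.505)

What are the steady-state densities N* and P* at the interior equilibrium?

N* ≈ 690, P* ≈ 14.7

From dP/dt = 0 with P > 0: 0.000732N* = 0.505, so N* = 690.
Substitute into dN/dt = 0: 0.134(1 - 690/2220) = 0.00627P*.
The bracket is 0.689, giving P* = 0.0924/0.00627 = 14.7.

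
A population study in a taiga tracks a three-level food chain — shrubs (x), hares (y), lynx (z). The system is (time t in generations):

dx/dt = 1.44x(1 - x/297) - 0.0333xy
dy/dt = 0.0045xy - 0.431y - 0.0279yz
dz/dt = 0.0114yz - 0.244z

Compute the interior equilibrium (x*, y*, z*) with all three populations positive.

From dz/dt = 0: 0.0114y* = 0.244, so y* = 21.4.
From dx/dt = 0: 1.44(1 - x*/297) = 0.0333·21.4, giving x* = 297·(1 - 0.495) = 150.
From dy/dt = 0: 0.0045·150 - 0.431 = 0.0279z*, so z* = 0.244/0.0279 = 8.75.

x* ≈ 150, y* ≈ 21.4, z* ≈ 8.75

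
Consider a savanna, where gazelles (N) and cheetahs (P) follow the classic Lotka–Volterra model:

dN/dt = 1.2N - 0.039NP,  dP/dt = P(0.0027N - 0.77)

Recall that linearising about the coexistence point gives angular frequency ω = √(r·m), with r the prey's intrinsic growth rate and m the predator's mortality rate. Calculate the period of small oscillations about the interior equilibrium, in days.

Here r = 1.2 and m = 0.77, so r·m = 0.924.
ω = √0.924 = 0.961 per day, hence T = 2π/ω ≈ 6.54 days.

T ≈ 6.54 days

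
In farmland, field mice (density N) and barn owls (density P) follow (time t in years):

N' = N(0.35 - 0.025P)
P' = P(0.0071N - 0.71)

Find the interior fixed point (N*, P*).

Set dP/dt = 0 with P > 0: 0.0071N - 0.71 = 0, so N* = 0.71/0.0071 = 100.
Set dN/dt = 0 with N > 0: 0.35 - 0.025P = 0, so P* = 0.35/0.025 = 14.

N* ≈ 100, P* ≈ 14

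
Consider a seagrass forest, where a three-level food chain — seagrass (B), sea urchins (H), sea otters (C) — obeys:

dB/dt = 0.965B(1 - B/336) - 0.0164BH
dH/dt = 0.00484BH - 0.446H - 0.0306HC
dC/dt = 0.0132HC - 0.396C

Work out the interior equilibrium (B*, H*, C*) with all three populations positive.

B* ≈ 165, H* ≈ 30, C* ≈ 11.5

From dC/dt = 0: 0.0132H* = 0.396, so H* = 30.
From dB/dt = 0: 0.965(1 - B*/336) = 0.0164·30, giving B* = 336·(1 - 0.51) = 165.
From dH/dt = 0: 0.00484·165 - 0.446 = 0.0306C*, so C* = 0.351/0.0306 = 11.5.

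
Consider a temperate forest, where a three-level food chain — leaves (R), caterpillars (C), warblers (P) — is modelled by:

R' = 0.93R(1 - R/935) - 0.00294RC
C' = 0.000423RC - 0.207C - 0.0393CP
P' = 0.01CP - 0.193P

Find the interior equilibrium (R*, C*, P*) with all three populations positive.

R* ≈ 878, C* ≈ 19.3, P* ≈ 4.18

From dP/dt = 0: 0.01C* = 0.193, so C* = 19.3.
From dR/dt = 0: 0.93(1 - R*/935) = 0.00294·19.3, giving R* = 935·(1 - 0.061) = 878.
From dC/dt = 0: 0.000423·878 - 0.207 = 0.0393P*, so P* = 0.164/0.0393 = 4.18.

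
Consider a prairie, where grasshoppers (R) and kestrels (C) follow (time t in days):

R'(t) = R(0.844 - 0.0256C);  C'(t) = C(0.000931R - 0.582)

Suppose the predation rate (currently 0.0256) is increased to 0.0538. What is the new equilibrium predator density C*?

At the interior fixed point, setting dR/dt = 0 with R > 0 fixes C* = (prey growth rate)/(RC coefficient) — independent of the other coefficients.
With the change, C* = 0.844/0.0538 = 15.7; it falls from 33.

C* ≈ 15.7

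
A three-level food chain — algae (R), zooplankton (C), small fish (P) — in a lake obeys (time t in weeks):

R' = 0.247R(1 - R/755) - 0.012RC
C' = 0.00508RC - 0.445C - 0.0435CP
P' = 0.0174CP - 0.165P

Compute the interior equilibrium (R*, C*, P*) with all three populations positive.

From dP/dt = 0: 0.0174C* = 0.165, so C* = 9.48.
From dR/dt = 0: 0.247(1 - R*/755) = 0.012·9.48, giving R* = 755·(1 - 0.461) = 407.
From dC/dt = 0: 0.00508·407 - 0.445 = 0.0435P*, so P* = 1.62/0.0435 = 37.3.

R* ≈ 407, C* ≈ 9.48, P* ≈ 37.3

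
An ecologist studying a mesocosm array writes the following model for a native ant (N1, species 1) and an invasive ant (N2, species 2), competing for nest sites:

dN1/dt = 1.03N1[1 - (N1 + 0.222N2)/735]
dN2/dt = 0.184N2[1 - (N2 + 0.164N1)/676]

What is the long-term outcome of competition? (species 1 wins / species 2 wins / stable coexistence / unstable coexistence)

Compare the nullcline intercepts: K1/α12 = 735/0.222 = 3310 > K2 = 676; K2/α21 = 676/0.164 = 4120 > K1 = 735.
Since both inequalities hold, each species can invade when rare, so the interior equilibrium is stable.

stable coexistence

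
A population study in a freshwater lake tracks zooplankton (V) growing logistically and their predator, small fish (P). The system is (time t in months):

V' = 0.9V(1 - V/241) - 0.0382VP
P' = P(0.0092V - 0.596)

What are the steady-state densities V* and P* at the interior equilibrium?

V* ≈ 64.8, P* ≈ 17.2

From dP/dt = 0 with P > 0: 0.0092V* = 0.596, so V* = 64.8.
Substitute into dV/dt = 0: 0.9(1 - 64.8/241) = 0.0382P*.
The bracket is 0.731, giving P* = 0.658/0.0382 = 17.2.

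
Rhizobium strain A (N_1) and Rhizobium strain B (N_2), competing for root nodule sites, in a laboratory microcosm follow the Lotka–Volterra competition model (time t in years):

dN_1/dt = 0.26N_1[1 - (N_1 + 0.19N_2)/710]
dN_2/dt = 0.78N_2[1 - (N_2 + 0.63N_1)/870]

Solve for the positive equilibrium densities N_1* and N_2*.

Setting both brackets to zero gives the nullclines N_1 + 0.19N_2 = 710 and 0.63N_1 + N_2 = 870.
Substituting N_2 = 870 - 0.63N_1 into the first: N_1(1 - 0.19·0.63) = 710 - 0.19·870.
So N_1* = 545/0.88 = 619, and then N_2* = 870 - 0.63·619 = 480.

N_1* ≈ 619, N_2* ≈ 480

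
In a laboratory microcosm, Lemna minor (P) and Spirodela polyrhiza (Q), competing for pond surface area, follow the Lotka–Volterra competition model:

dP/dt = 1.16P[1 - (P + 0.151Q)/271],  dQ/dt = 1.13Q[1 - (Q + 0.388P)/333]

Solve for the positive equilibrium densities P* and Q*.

P* ≈ 234, Q* ≈ 242

Setting both brackets to zero gives the nullclines P + 0.151Q = 271 and 0.388P + Q = 333.
Substituting Q = 333 - 0.388P into the first: P(1 - 0.151·0.388) = 271 - 0.151·333.
So P* = 221/0.941 = 234, and then Q* = 333 - 0.388·234 = 242.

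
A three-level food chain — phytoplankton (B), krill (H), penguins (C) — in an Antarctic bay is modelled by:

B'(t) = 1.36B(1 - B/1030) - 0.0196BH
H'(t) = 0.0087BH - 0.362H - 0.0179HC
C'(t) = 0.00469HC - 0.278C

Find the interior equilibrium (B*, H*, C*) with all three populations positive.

B* ≈ 150, H* ≈ 59.3, C* ≈ 52.7

From dC/dt = 0: 0.00469H* = 0.278, so H* = 59.3.
From dB/dt = 0: 1.36(1 - B*/1030) = 0.0196·59.3, giving B* = 1030·(1 - 0.854) = 150.
From dH/dt = 0: 0.0087·150 - 0.362 = 0.0179C*, so C* = 0.944/0.0179 = 52.7.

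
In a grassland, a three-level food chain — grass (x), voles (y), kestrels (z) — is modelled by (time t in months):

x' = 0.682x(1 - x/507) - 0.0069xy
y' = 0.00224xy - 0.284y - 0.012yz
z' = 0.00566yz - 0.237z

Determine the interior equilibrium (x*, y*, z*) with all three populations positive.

x* ≈ 292, y* ≈ 41.9, z* ≈ 30.9

From dz/dt = 0: 0.00566y* = 0.237, so y* = 41.9.
From dx/dt = 0: 0.682(1 - x*/507) = 0.0069·41.9, giving x* = 507·(1 - 0.424) = 292.
From dy/dt = 0: 0.00224·292 - 0.284 = 0.012z*, so z* = 0.371/0.012 = 30.9.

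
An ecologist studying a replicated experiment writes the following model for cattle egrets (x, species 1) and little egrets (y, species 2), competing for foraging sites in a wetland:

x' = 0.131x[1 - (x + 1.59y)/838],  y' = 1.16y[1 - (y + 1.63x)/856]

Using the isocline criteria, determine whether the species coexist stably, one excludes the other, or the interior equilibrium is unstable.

Compare the nullcline intercepts: K1/α12 = 838/1.59 = 527 < K2 = 856; K2/α21 = 856/1.63 = 525 < K1 = 838.
Since both are reversed, neither can invade when rare; the interior point is a saddle.

unstable coexistence (outcome depends on initial conditions)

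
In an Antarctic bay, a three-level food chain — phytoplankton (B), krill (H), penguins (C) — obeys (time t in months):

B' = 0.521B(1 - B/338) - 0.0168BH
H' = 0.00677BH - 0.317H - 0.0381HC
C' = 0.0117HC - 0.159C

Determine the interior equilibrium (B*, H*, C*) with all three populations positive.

B* ≈ 190, H* ≈ 13.6, C* ≈ 25.4

From dC/dt = 0: 0.0117H* = 0.159, so H* = 13.6.
From dB/dt = 0: 0.521(1 - B*/338) = 0.0168·13.6, giving B* = 338·(1 - 0.438) = 190.
From dH/dt = 0: 0.00677·190 - 0.317 = 0.0381C*, so C* = 0.969/0.0381 = 25.4.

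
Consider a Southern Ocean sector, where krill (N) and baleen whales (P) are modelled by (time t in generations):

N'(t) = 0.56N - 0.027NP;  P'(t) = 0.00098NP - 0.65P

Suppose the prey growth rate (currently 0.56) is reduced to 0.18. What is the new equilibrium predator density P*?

At the interior fixed point, setting dN/dt = 0 with N > 0 fixes P* = (prey growth rate)/(NP coefficient) — independent of the other coefficients.
With the change, P* = 0.18/0.027 = 6.67; it falls from 20.7.

P* ≈ 6.67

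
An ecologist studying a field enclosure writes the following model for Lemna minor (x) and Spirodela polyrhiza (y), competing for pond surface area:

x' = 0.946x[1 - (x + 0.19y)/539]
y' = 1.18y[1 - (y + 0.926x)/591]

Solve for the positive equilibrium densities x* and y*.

Setting both brackets to zero gives the nullclines x + 0.19y = 539 and 0.926x + y = 591.
Substituting y = 591 - 0.926x into the first: x(1 - 0.19·0.926) = 539 - 0.19·591.
So x* = 427/0.824 = 518, and then y* = 591 - 0.926·518 = 112.

x* ≈ 518, y* ≈ 112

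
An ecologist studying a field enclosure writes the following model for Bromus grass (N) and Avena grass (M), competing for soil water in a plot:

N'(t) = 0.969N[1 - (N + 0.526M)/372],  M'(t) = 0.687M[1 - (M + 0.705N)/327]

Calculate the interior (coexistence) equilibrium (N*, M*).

Setting both brackets to zero gives the nullclines N + 0.526M = 372 and 0.705N + M = 327.
Substituting M = 327 - 0.705N into the first: N(1 - 0.526·0.705) = 372 - 0.526·327.
So N* = 200/0.629 = 318, and then M* = 327 - 0.705·318 = 103.

N* ≈ 318, M* ≈ 103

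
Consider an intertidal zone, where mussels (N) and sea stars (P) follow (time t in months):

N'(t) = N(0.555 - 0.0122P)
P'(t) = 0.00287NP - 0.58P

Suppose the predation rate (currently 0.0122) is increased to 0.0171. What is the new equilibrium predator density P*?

P* ≈ 32.5

At the interior fixed point, setting dN/dt = 0 with N > 0 fixes P* = (prey growth rate)/(NP coefficient) — independent of the other coefficients.
With the change, P* = 0.555/0.0171 = 32.5; it falls from 45.5.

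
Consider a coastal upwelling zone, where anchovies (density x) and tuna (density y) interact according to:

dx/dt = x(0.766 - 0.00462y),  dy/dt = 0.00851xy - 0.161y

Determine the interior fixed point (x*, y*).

x* ≈ 18.9, y* ≈ 166

Set dy/dt = 0 with y > 0: 0.00851x - 0.161 = 0, so x* = 0.161/0.00851 = 18.9.
Set dx/dt = 0 with x > 0: 0.766 - 0.00462y = 0, so y* = 0.766/0.00462 = 166.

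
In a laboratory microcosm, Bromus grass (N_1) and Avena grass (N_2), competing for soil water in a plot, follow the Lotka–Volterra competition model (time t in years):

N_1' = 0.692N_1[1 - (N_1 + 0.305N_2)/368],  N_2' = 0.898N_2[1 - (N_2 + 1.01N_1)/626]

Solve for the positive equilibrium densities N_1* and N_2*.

N_1* ≈ 256, N_2* ≈ 368

Setting both brackets to zero gives the nullclines N_1 + 0.305N_2 = 368 and 1.01N_1 + N_2 = 626.
Substituting N_2 = 626 - 1.01N_1 into the first: N_1(1 - 0.305·1.01) = 368 - 0.305·626.
So N_1* = 177/0.692 = 256, and then N_2* = 626 - 1.01·256 = 368.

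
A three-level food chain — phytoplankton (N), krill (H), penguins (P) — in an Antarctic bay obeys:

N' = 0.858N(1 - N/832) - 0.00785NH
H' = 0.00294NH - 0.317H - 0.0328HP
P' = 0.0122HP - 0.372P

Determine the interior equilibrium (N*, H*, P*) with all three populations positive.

N* ≈ 600, H* ≈ 30.5, P* ≈ 44.1

From dP/dt = 0: 0.0122H* = 0.372, so H* = 30.5.
From dN/dt = 0: 0.858(1 - N*/832) = 0.00785·30.5, giving N* = 832·(1 - 0.279) = 600.
From dH/dt = 0: 0.00294·600 - 0.317 = 0.0328P*, so P* = 1.45/0.0328 = 44.1.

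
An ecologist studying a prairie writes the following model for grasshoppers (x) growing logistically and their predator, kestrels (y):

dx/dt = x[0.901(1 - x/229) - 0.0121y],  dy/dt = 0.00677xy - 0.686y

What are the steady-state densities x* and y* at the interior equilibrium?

From dy/dt = 0 with y > 0: 0.00677x* = 0.686, so x* = 101.
Substitute into dx/dt = 0: 0.901(1 - 101/229) = 0.0121y*.
The bracket is 0.558, giving y* = 0.502/0.0121 = 41.5.

x* ≈ 101, y* ≈ 41.5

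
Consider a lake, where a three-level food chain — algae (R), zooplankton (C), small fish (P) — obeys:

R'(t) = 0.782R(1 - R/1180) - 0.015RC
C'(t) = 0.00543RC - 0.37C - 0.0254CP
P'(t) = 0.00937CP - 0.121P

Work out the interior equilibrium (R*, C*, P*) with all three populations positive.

R* ≈ 888, C* ≈ 12.9, P* ≈ 175

From dP/dt = 0: 0.00937C* = 0.121, so C* = 12.9.
From dR/dt = 0: 0.782(1 - R*/1180) = 0.015·12.9, giving R* = 1180·(1 - 0.248) = 888.
From dC/dt = 0: 0.00543·888 - 0.37 = 0.0254P*, so P* = 4.45/0.0254 = 175.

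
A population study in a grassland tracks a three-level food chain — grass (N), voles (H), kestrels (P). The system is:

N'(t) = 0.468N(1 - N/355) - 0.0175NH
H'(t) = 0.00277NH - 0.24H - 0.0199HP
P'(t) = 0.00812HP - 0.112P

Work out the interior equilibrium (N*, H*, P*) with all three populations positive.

From dP/dt = 0: 0.00812H* = 0.112, so H* = 13.8.
From dN/dt = 0: 0.468(1 - N*/355) = 0.0175·13.8, giving N* = 355·(1 - 0.516) = 172.
From dH/dt = 0: 0.00277·172 - 0.24 = 0.0199P*, so P* = 0.236/0.0199 = 11.9.

N* ≈ 172, H* ≈ 13.8, P* ≈ 11.9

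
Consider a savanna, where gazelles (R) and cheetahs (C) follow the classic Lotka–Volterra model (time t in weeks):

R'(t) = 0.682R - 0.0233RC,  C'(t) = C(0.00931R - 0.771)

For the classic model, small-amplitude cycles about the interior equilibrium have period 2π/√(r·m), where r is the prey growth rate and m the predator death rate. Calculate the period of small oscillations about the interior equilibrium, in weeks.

T ≈ 8.66 weeks

Here r = 0.682 and m = 0.771, so r·m = 0.526.
ω = √0.526 = 0.725 per week, hence T = 2π/ω ≈ 8.66 weeks.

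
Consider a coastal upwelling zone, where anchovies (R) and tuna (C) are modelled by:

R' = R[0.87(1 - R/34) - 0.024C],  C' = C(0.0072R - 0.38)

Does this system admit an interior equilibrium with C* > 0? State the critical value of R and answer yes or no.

The predator equation gives dC/dt > 0 only when R > 0.38/0.0072 = 52.8.
Without the predator, R → K = 34. Since 34 < 52.8, the predator cannot invade.

Threshold R = 52.8; K < 52.8, so no, the predator goes extinct.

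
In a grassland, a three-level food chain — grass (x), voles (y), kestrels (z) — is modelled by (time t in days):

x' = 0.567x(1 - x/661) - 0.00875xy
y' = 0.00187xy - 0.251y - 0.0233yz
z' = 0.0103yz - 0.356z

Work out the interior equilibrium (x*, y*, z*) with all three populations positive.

From dz/dt = 0: 0.0103y* = 0.356, so y* = 34.6.
From dx/dt = 0: 0.567(1 - x*/661) = 0.00875·34.6, giving x* = 661·(1 - 0.533) = 308.
From dy/dt = 0: 0.00187·308 - 0.251 = 0.0233z*, so z* = 0.326/0.0233 = 14.

x* ≈ 308, y* ≈ 34.6, z* ≈ 14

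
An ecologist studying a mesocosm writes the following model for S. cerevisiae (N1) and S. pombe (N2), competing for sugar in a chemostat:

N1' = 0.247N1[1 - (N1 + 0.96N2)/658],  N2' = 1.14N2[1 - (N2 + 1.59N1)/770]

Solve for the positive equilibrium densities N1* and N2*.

N1* ≈ 154, N2* ≈ 525

Setting both brackets to zero gives the nullclines N1 + 0.96N2 = 658 and 1.59N1 + N2 = 770.
Substituting N2 = 770 - 1.59N1 into the first: N1(1 - 0.96·1.59) = 658 - 0.96·770.
So N1* = -81.2/-0.526 = 154, and then N2* = 770 - 1.59·154 = 525.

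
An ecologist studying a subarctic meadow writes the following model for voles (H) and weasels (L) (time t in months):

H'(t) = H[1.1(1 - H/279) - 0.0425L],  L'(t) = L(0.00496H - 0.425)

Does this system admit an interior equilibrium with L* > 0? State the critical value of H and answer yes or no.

Threshold H = 85.7; K > 85.7, so yes, the predator persists.

The predator equation gives dL/dt > 0 only when H > 0.425/0.00496 = 85.7.
Without the predator, H → K = 279. Since 279 > 85.7, the predator can invade and persist.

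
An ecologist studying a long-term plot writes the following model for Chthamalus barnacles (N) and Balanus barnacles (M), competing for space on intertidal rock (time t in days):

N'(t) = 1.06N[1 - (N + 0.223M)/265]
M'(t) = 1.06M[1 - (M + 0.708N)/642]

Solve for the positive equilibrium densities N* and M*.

Setting both brackets to zero gives the nullclines N + 0.223M = 265 and 0.708N + M = 642.
Substituting M = 642 - 0.708N into the first: N(1 - 0.223·0.708) = 265 - 0.223·642.
So N* = 122/0.842 = 145, and then M* = 642 - 0.708·145 = 540.

N* ≈ 145, M* ≈ 540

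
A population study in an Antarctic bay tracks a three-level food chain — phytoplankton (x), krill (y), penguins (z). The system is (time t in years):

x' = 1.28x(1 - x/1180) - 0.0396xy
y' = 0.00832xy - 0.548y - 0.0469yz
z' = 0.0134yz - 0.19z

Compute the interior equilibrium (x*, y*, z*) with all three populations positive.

x* ≈ 662, y* ≈ 14.2, z* ≈ 106

From dz/dt = 0: 0.0134y* = 0.19, so y* = 14.2.
From dx/dt = 0: 1.28(1 - x*/1180) = 0.0396·14.2, giving x* = 1180·(1 - 0.439) = 662.
From dy/dt = 0: 0.00832·662 - 0.548 = 0.0469z*, so z* = 4.96/0.0469 = 106.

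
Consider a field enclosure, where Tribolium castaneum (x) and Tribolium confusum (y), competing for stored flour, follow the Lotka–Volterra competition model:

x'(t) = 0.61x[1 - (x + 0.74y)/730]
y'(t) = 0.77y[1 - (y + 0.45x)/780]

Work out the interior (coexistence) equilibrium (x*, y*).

Setting both brackets to zero gives the nullclines x + 0.74y = 730 and 0.45x + y = 780.
Substituting y = 780 - 0.45x into the first: x(1 - 0.74·0.45) = 730 - 0.74·780.
So x* = 153/0.667 = 229, and then y* = 780 - 0.45·229 = 677.

x* ≈ 229, y* ≈ 677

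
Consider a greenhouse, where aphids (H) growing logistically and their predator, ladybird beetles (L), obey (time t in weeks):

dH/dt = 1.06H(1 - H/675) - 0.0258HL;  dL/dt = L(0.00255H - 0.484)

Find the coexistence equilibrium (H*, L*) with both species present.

H* ≈ 190, L* ≈ 29.5

From dL/dt = 0 with L > 0: 0.00255H* = 0.484, so H* = 190.
Substitute into dH/dt = 0: 1.06(1 - 190/675) = 0.0258L*.
The bracket is 0.719, giving L* = 0.762/0.0258 = 29.5.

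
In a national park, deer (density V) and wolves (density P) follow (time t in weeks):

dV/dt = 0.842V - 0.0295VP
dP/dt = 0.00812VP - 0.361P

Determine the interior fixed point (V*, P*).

V* ≈ 44.5, P* ≈ 28.5

Set dP/dt = 0 with P > 0: 0.00812V - 0.361 = 0, so V* = 0.361/0.00812 = 44.5.
Set dV/dt = 0 with V > 0: 0.842 - 0.0295P = 0, so P* = 0.842/0.0295 = 28.5.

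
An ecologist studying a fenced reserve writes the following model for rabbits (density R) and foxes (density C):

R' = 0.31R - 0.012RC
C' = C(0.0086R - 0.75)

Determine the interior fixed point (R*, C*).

Set dC/dt = 0 with C > 0: 0.0086R - 0.75 = 0, so R* = 0.75/0.0086 = 87.2.
Set dR/dt = 0 with R > 0: 0.31 - 0.012C = 0, so C* = 0.31/0.012 = 25.8.

R* ≈ 87.2, C* ≈ 25.8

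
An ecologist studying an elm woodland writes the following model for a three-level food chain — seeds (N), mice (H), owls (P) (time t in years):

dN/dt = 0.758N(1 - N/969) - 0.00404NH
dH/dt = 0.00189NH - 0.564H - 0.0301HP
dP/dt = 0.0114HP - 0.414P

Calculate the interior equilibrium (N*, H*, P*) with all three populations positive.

From dP/dt = 0: 0.0114H* = 0.414, so H* = 36.3.
From dN/dt = 0: 0.758(1 - N*/969) = 0.00404·36.3, giving N* = 969·(1 - 0.194) = 781.
From dH/dt = 0: 0.00189·781 - 0.564 = 0.0301P*, so P* = 0.913/0.0301 = 30.3.

N* ≈ 781, H* ≈ 36.3, P* ≈ 30.3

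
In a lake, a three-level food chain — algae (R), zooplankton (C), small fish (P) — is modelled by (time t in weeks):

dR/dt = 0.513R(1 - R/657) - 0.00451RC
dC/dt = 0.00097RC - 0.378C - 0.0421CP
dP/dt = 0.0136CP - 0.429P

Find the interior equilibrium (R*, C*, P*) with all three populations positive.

R* ≈ 475, C* ≈ 31.5, P* ≈ 1.96

From dP/dt = 0: 0.0136C* = 0.429, so C* = 31.5.
From dR/dt = 0: 0.513(1 - R*/657) = 0.00451·31.5, giving R* = 657·(1 - 0.277) = 475.
From dC/dt = 0: 0.00097·475 - 0.378 = 0.0421P*, so P* = 0.0826/0.0421 = 1.96.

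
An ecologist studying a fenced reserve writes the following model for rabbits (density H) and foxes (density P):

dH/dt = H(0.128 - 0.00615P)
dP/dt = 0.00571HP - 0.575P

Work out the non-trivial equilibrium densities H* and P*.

H* ≈ 101, P* ≈ 20.8

Set dP/dt = 0 with P > 0: 0.00571H - 0.575 = 0, so H* = 0.575/0.00571 = 101.
Set dH/dt = 0 with H > 0: 0.128 - 0.00615P = 0, so P* = 0.128/0.00615 = 20.8.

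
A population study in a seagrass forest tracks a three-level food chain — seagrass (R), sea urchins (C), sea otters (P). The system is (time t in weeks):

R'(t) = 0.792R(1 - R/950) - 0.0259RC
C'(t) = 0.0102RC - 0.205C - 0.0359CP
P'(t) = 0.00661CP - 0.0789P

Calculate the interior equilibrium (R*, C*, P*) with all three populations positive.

From dP/dt = 0: 0.00661C* = 0.0789, so C* = 11.9.
From dR/dt = 0: 0.792(1 - R*/950) = 0.0259·11.9, giving R* = 950·(1 - 0.39) = 579.
From dC/dt = 0: 0.0102·579 - 0.205 = 0.0359P*, so P* = 5.7/0.0359 = 159.

R* ≈ 579, C* ≈ 11.9, P* ≈ 159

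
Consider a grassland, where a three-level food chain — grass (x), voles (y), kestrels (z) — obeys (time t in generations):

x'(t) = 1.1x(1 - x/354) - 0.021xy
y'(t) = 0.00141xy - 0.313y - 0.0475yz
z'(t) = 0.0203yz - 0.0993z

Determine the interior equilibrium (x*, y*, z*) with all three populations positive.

From dz/dt = 0: 0.0203y* = 0.0993, so y* = 4.89.
From dx/dt = 0: 1.1(1 - x*/354) = 0.021·4.89, giving x* = 354·(1 - 0.0934) = 321.
From dy/dt = 0: 0.00141·321 - 0.313 = 0.0475z*, so z* = 0.14/0.0475 = 2.94.

x* ≈ 321, y* ≈ 4.89, z* ≈ 2.94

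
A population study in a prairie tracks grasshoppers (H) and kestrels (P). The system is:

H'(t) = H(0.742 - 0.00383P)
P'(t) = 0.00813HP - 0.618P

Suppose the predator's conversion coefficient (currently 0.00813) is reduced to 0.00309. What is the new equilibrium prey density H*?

H* ≈ 200

At the interior fixed point, setting dP/dt = 0 with P > 0 fixes H* = (predator death rate)/(HP coefficient) — independent of the other coefficients.
With the change, H* = 0.618/0.00309 = 200; it rises from 76.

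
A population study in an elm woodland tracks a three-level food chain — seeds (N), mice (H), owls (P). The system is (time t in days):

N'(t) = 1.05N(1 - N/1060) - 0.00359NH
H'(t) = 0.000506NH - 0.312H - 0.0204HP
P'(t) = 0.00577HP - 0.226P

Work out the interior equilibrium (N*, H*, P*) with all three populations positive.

From dP/dt = 0: 0.00577H* = 0.226, so H* = 39.2.
From dN/dt = 0: 1.05(1 - N*/1060) = 0.00359·39.2, giving N* = 1060·(1 - 0.134) = 918.
From dH/dt = 0: 0.000506·918 - 0.312 = 0.0204P*, so P* = 0.153/0.0204 = 7.48.

N* ≈ 918, H* ≈ 39.2, P* ≈ 7.48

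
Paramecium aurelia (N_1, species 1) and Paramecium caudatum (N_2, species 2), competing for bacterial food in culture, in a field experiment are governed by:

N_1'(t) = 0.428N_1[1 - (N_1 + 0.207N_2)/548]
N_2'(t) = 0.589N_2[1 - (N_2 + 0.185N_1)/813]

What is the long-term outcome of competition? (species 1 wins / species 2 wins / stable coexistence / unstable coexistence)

stable coexistence

Compare the nullcline intercepts: K1/α12 = 548/0.207 = 2650 > K2 = 813; K2/α21 = 813/0.185 = 4390 > K1 = 548.
Since both inequalities hold, each species can invade when rare, so the interior equilibrium is stable.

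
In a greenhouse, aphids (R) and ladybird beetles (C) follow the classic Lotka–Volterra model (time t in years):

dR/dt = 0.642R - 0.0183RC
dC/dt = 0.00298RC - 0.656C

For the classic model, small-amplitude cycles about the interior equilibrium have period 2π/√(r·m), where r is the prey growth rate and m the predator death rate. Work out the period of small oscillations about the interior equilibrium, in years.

T ≈ 9.68 years

Here r = 0.642 and m = 0.656, so r·m = 0.421.
ω = √0.421 = 0.649 per year, hence T = 2π/ω ≈ 9.68 years.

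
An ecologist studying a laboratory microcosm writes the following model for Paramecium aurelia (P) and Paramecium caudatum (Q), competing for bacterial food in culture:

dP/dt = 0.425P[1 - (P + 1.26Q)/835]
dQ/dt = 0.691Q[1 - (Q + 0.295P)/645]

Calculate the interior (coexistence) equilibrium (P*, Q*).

P* ≈ 35.5, Q* ≈ 635

Setting both brackets to zero gives the nullclines P + 1.26Q = 835 and 0.295P + Q = 645.
Substituting Q = 645 - 0.295P into the first: P(1 - 1.26·0.295) = 835 - 1.26·645.
So P* = 22.3/0.628 = 35.5, and then Q* = 645 - 0.295·35.5 = 635.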